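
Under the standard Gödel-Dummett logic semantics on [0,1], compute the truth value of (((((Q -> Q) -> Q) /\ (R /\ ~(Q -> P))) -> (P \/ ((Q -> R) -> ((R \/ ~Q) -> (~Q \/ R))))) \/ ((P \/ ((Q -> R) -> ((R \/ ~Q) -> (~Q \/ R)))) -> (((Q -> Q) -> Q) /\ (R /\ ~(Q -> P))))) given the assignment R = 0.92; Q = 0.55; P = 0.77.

1.00

(Q -> Q): 0.55 ≤ 0.55, so result = 1
((Q -> Q) -> Q): 1 > 0.55, so result = 0.55
(Q -> P): 0.55 ≤ 0.77, so result = 1
~(Q -> P): Gödel ¬ of 1 = 0 (operand ≠ 0)
(R /\ ~(Q -> P)) = min(0.92, 0) = 0
(((Q -> Q) -> Q) /\ (R /\ ~(Q -> P))) = min(0.55, 0) = 0
(Q -> R): 0.55 ≤ 0.92, so result = 1
~Q: Gödel ¬ of 0.55 = 0 (operand ≠ 0)
(R \/ ~Q) = max(0.92, 0) = 0.92
~Q: Gödel ¬ of 0.55 = 0 (operand ≠ 0)
(~Q \/ R) = max(0, 0.92) = 0.92
((R \/ ~Q) -> (~Q \/ R)): 0.92 ≤ 0.92, so result = 1
((Q -> R) -> ((R \/ ~Q) -> (~Q \/ R))): 1 ≤ 1, so result = 1
(P \/ ((Q -> R) -> ((R \/ ~Q) -> (~Q \/ R)))) = max(0.77, 1) = 1
((((Q -> Q) -> Q) /\ (R /\ ~(Q -> P))) -> (P \/ ((Q -> R) -> ((R \/ ~Q) -> (~Q \/ R))))): 0 ≤ 1, so result = 1
(Q -> R): 0.55 ≤ 0.92, so result = 1
~Q: Gödel ¬ of 0.55 = 0 (operand ≠ 0)
(R \/ ~Q) = max(0.92, 0) = 0.92
~Q: Gödel ¬ of 0.55 = 0 (operand ≠ 0)
(~Q \/ R) = max(0, 0.92) = 0.92
((R \/ ~Q) -> (~Q \/ R)): 0.92 ≤ 0.92, so result = 1
((Q -> R) -> ((R \/ ~Q) -> (~Q \/ R))): 1 ≤ 1, so result = 1
(P \/ ((Q -> R) -> ((R \/ ~Q) -> (~Q \/ R)))) = max(0.77, 1) = 1
(Q -> Q): 0.55 ≤ 0.55, so result = 1
((Q -> Q) -> Q): 1 > 0.55, so result = 0.55
(Q -> P): 0.55 ≤ 0.77, so result = 1
~(Q -> P): Gödel ¬ of 1 = 0 (operand ≠ 0)
(R /\ ~(Q -> P)) = min(0.92, 0) = 0
(((Q -> Q) -> Q) /\ (R /\ ~(Q -> P))) = min(0.55, 0) = 0
((P \/ ((Q -> R) -> ((R \/ ~Q) -> (~Q \/ R)))) -> (((Q -> Q) -> Q) /\ (R /\ ~(Q -> P)))): 1 > 0, so result = 0
(((((Q -> Q) -> Q) /\ (R /\ ~(Q -> P))) -> (P \/ ((Q -> R) -> ((R \/ ~Q) -> (~Q \/ R))))) \/ ((P \/ ((Q -> R) -> ((R \/ ~Q) -> (~Q \/ R)))) -> (((Q -> Q) -> Q) /\ (R /\ ~(Q -> P))))) = max(1, 0) = 1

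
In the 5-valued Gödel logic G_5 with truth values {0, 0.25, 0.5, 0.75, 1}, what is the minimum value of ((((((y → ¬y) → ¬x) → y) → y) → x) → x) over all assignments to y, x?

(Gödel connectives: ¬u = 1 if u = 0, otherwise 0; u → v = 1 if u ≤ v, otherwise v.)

The minimum is attained at y = 0, x = 0.25:
  ¬y: Gödel ¬ of 0 = 1 (operand is 0)
  (y → ¬y): 0 ≤ 1, so result = 1
  ¬x: Gödel ¬ of 0.25 = 0 (operand ≠ 0)
  ((y → ¬y) → ¬x): 1 > 0, so result = 0
  (((y → ¬y) → ¬x) → y): 0 ≤ 0, so result = 1
  ((((y → ¬y) → ¬x) → y) → y): 1 > 0, so result = 0
  (((((y → ¬y) → ¬x) → y) → y) → x): 0 ≤ 0.25, so result = 1
  ((((((y → ¬y) → ¬x) → y) → y) → x) → x): 1 > 0.25, so result = 0.25
Checking all 25 assignments confirms none give a value below 0.25.

0.25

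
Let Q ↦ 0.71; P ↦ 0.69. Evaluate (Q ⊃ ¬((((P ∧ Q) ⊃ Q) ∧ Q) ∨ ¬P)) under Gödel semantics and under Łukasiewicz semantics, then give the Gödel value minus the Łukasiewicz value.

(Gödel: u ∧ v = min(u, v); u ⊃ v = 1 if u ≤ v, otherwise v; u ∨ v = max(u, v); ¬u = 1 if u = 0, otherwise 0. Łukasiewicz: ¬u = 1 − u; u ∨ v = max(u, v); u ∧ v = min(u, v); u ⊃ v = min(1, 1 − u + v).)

Gödel evaluation:
  (P ∧ Q) = min(0.69, 0.71) = 0.69
  ((P ∧ Q) ⊃ Q): 0.69 ≤ 0.71, so result = 1
  (((P ∧ Q) ⊃ Q) ∧ Q) = min(1, 0.71) = 0.71
  ¬P: Gödel ¬ of 0.69 = 0 (operand ≠ 0)
  ((((P ∧ Q) ⊃ Q) ∧ Q) ∨ ¬P) = max(0.71, 0) = 0.71
  ¬((((P ∧ Q) ⊃ Q) ∧ Q) ∨ ¬P): Gödel ¬ of 0.71 = 0 (operand ≠ 0)
  (Q ⊃ ¬((((P ∧ Q) ⊃ Q) ∧ Q) ∨ ¬P)): 0.71 > 0, so result = 0
  Gödel value = 0
Łukasiewicz evaluation:
  (P ∧ Q) = min(0.69, 0.71) = 0.69
  ((P ∧ Q) ⊃ Q): min(1, 1 − 0.69 + 0.71) = 1
  (((P ∧ Q) ⊃ Q) ∧ Q) = min(1, 0.71) = 0.71
  ¬P: Łukasiewicz ¬ gives 1 − 0.69 = 0.31
  ((((P ∧ Q) ⊃ Q) ∧ Q) ∨ ¬P) = max(0.71, 0.31) = 0.71
  ¬((((P ∧ Q) ⊃ Q) ∧ Q) ∨ ¬P): Łukasiewicz ¬ gives 1 − 0.71 = 0.29
  (Q ⊃ ¬((((P ∧ Q) ⊃ Q) ∧ Q) ∨ ¬P)): min(1, 1 − 0.71 + 0.29) = 0.58
  Łukasiewicz value = 0.58
Difference: 0 − 0.58 = -0.58

-0.58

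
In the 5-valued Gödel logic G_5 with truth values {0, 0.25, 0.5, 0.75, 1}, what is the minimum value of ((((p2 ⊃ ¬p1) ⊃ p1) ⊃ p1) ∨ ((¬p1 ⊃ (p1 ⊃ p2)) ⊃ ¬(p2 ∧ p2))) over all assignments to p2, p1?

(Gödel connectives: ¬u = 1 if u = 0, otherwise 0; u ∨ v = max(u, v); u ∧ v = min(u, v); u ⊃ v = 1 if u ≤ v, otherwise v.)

The minimum is attained at p2 = 0.25, p1 = 0.25:
  ¬p1: Gödel ¬ of 0.25 = 0 (operand ≠ 0)
  (p2 ⊃ ¬p1): 0.25 > 0, so result = 0
  ((p2 ⊃ ¬p1) ⊃ p1): 0 ≤ 0.25, so result = 1
  (((p2 ⊃ ¬p1) ⊃ p1) ⊃ p1): 1 > 0.25, so result = 0.25
  ¬p1: Gödel ¬ of 0.25 = 0 (operand ≠ 0)
  (p1 ⊃ p2): 0.25 ≤ 0.25, so result = 1
  (¬p1 ⊃ (p1 ⊃ p2)): 0 ≤ 1, so result = 1
  (p2 ∧ p2) = min(0.25, 0.25) = 0.25
  ¬(p2 ∧ p2): Gödel ¬ of 0.25 = 0 (operand ≠ 0)
  ((¬p1 ⊃ (p1 ⊃ p2)) ⊃ ¬(p2 ∧ p2)): 1 > 0, so result = 0
  ((((p2 ⊃ ¬p1) ⊃ p1) ⊃ p1) ∨ ((¬p1 ⊃ (p1 ⊃ p2)) ⊃ ¬(p2 ∧ p2))) = max(0.25, 0) = 0.25
Checking all 25 assignments confirms none give a value below 0.25.

0.25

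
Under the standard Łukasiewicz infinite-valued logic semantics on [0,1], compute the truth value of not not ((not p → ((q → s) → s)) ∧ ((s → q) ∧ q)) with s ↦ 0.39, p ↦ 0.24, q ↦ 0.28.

0.28

not p: Łukasiewicz ¬ gives 1 − 0.24 = 0.76
(q → s): min(1, 1 − 0.28 + 0.39) = 1
((q → s) → s): min(1, 1 − 1 + 0.39) = 0.39
(not p → ((q → s) → s)): min(1, 1 − 0.76 + 0.39) = 0.63
(s → q): min(1, 1 − 0.39 + 0.28) = 0.89
((s → q) ∧ q) = min(0.89, 0.28) = 0.28
((not p → ((q → s) → s)) ∧ ((s → q) ∧ q)) = min(0.63, 0.28) = 0.28
not ((not p → ((q → s) → s)) ∧ ((s → q) ∧ q)): Łukasiewicz ¬ gives 1 − 0.28 = 0.72
not not ((not p → ((q → s) → s)) ∧ ((s → q) ∧ q)): Łukasiewicz ¬ gives 1 − 0.72 = 0.28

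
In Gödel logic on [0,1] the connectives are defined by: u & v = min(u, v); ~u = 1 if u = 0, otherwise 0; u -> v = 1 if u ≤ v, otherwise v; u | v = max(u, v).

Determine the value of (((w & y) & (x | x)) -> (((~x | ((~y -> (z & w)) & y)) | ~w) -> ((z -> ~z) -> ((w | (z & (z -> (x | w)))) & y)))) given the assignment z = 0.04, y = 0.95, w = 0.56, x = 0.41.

(w & y) = min(0.56, 0.95) = 0.56
(x | x) = max(0.41, 0.41) = 0.41
((w & y) & (x | x)) = min(0.56, 0.41) = 0.41
~x: Gödel ¬ of 0.41 = 0 (operand ≠ 0)
~y: Gödel ¬ of 0.95 = 0 (operand ≠ 0)
(z & w) = min(0.04, 0.56) = 0.04
(~y -> (z & w)): 0 ≤ 0.04, so result = 1
((~y -> (z & w)) & y) = min(1, 0.95) = 0.95
(~x | ((~y -> (z & w)) & y)) = max(0, 0.95) = 0.95
~w: Gödel ¬ of 0.56 = 0 (operand ≠ 0)
((~x | ((~y -> (z & w)) & y)) | ~w) = max(0.95, 0) = 0.95
~z: Gödel ¬ of 0.04 = 0 (operand ≠ 0)
(z -> ~z): 0.04 > 0, so result = 0
(x | w) = max(0.41, 0.56) = 0.56
(z -> (x | w)): 0.04 ≤ 0.56, so result = 1
(z & (z -> (x | w))) = min(0.04, 1) = 0.04
(w | (z & (z -> (x | w)))) = max(0.56, 0.04) = 0.56
((w | (z & (z -> (x | w)))) & y) = min(0.56, 0.95) = 0.56
((z -> ~z) -> ((w | (z & (z -> (x | w)))) & y)): 0 ≤ 0.56, so result = 1
(((~x | ((~y -> (z & w)) & y)) | ~w) -> ((z -> ~z) -> ((w | (z & (z -> (x | w)))) & y))): 0.95 ≤ 1, so result = 1
(((w & y) & (x | x)) -> (((~x | ((~y -> (z & w)) & y)) | ~w) -> ((z -> ~z) -> ((w | (z & (z -> (x | w)))) & y)))): 0.41 ≤ 1, so result = 1

1.00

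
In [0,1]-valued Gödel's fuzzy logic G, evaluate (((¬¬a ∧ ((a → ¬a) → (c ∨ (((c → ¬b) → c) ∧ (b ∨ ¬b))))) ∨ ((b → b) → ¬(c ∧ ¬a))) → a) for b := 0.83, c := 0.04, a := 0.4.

0.40

¬a: Gödel ¬ of 0.4 = 0 (operand ≠ 0)
¬¬a: Gödel ¬ of 0 = 1 (operand is 0)
¬a: Gödel ¬ of 0.4 = 0 (operand ≠ 0)
(a → ¬a): 0.4 > 0, so result = 0
¬b: Gödel ¬ of 0.83 = 0 (operand ≠ 0)
(c → ¬b): 0.04 > 0, so result = 0
((c → ¬b) → c): 0 ≤ 0.04, so result = 1
¬b: Gödel ¬ of 0.83 = 0 (operand ≠ 0)
(b ∨ ¬b) = max(0.83, 0) = 0.83
(((c → ¬b) → c) ∧ (b ∨ ¬b)) = min(1, 0.83) = 0.83
(c ∨ (((c → ¬b) → c) ∧ (b ∨ ¬b))) = max(0.04, 0.83) = 0.83
((a → ¬a) → (c ∨ (((c → ¬b) → c) ∧ (b ∨ ¬b)))): 0 ≤ 0.83, so result = 1
(¬¬a ∧ ((a → ¬a) → (c ∨ (((c → ¬b) → c) ∧ (b ∨ ¬b))))) = min(1, 1) = 1
(b → b): 0.83 ≤ 0.83, so result = 1
¬a: Gödel ¬ of 0.4 = 0 (operand ≠ 0)
(c ∧ ¬a) = min(0.04, 0) = 0
¬(c ∧ ¬a): Gödel ¬ of 0 = 1 (operand is 0)
((b → b) → ¬(c ∧ ¬a)): 1 ≤ 1, so result = 1
((¬¬a ∧ ((a → ¬a) → (c ∨ (((c → ¬b) → c) ∧ (b ∨ ¬b))))) ∨ ((b → b) → ¬(c ∧ ¬a))) = max(1, 1) = 1
(((¬¬a ∧ ((a → ¬a) → (c ∨ (((c → ¬b) → c) ∧ (b ∨ ¬b))))) ∨ ((b → b) → ¬(c ∧ ¬a))) → a): 1 > 0.4, so result = 0.4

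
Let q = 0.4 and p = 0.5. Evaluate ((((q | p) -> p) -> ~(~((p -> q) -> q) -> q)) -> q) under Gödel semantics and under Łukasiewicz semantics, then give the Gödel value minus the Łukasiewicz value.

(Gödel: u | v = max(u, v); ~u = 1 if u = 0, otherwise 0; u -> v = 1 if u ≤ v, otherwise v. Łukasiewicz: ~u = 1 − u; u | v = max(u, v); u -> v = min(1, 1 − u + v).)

Gödel evaluation:
  (q | p) = max(0.4, 0.5) = 0.5
  ((q | p) -> p): 0.5 ≤ 0.5, so result = 1
  (p -> q): 0.5 > 0.4, so result = 0.4
  ((p -> q) -> q): 0.4 ≤ 0.4, so result = 1
  ~((p -> q) -> q): Gödel ¬ of 1 = 0 (operand ≠ 0)
  (~((p -> q) -> q) -> q): 0 ≤ 0.4, so result = 1
  ~(~((p -> q) -> q) -> q): Gödel ¬ of 1 = 0 (operand ≠ 0)
  (((q | p) -> p) -> ~(~((p -> q) -> q) -> q)): 1 > 0, so result = 0
  ((((q | p) -> p) -> ~(~((p -> q) -> q) -> q)) -> q): 0 ≤ 0.4, so result = 1
  Gödel value = 1
Łukasiewicz evaluation:
  (q | p) = max(0.4, 0.5) = 0.5
  ((q | p) -> p): min(1, 1 − 0.5 + 0.5) = 1
  (p -> q): min(1, 1 − 0.5 + 0.4) = 0.9
  ((p -> q) -> q): min(1, 1 − 0.9 + 0.4) = 0.5
  ~((p -> q) -> q): Łukasiewicz ¬ gives 1 − 0.5 = 0.5
  (~((p -> q) -> q) -> q): min(1, 1 − 0.5 + 0.4) = 0.9
  ~(~((p -> q) -> q) -> q): Łukasiewicz ¬ gives 1 − 0.9 = 0.1
  (((q | p) -> p) -> ~(~((p -> q) -> q) -> q)): min(1, 1 − 1 + 0.1) = 0.1
  ((((q | p) -> p) -> ~(~((p -> q) -> q) -> q)) -> q): min(1, 1 − 0.1 + 0.4) = 1
  Łukasiewicz value = 1
Difference: 1 − 1 = 0.00

0.00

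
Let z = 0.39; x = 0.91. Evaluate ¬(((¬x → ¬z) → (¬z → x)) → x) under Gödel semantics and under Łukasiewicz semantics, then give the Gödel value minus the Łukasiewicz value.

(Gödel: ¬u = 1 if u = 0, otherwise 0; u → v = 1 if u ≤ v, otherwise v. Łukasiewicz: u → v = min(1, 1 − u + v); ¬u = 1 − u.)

Gödel evaluation:
  ¬x: Gödel ¬ of 0.91 = 0 (operand ≠ 0)
  ¬z: Gödel ¬ of 0.39 = 0 (operand ≠ 0)
  (¬x → ¬z): 0 ≤ 0, so result = 1
  ¬z: Gödel ¬ of 0.39 = 0 (operand ≠ 0)
  (¬z → x): 0 ≤ 0.91, so result = 1
  ((¬x → ¬z) → (¬z → x)): 1 ≤ 1, so result = 1
  (((¬x → ¬z) → (¬z → x)) → x): 1 > 0.91, so result = 0.91
  ¬(((¬x → ¬z) → (¬z → x)) → x): Gödel ¬ of 0.91 = 0 (operand ≠ 0)
  Gödel value = 0
Łukasiewicz evaluation:
  ¬x: Łukasiewicz ¬ gives 1 − 0.91 = 0.09
  ¬z: Łukasiewicz ¬ gives 1 − 0.39 = 0.61
  (¬x → ¬z): min(1, 1 − 0.09 + 0.61) = 1
  ¬z: Łukasiewicz ¬ gives 1 − 0.39 = 0.61
  (¬z → x): min(1, 1 − 0.61 + 0.91) = 1
  ((¬x → ¬z) → (¬z → x)): min(1, 1 − 1 + 1) = 1
  (((¬x → ¬z) → (¬z → x)) → x): min(1, 1 − 1 + 0.91) = 0.91
  ¬(((¬x → ¬z) → (¬z → x)) → x): Łukasiewicz ¬ gives 1 − 0.91 = 0.09
  Łukasiewicz value = 0.09
Difference: 0 − 0.09 = -0.09

-0.09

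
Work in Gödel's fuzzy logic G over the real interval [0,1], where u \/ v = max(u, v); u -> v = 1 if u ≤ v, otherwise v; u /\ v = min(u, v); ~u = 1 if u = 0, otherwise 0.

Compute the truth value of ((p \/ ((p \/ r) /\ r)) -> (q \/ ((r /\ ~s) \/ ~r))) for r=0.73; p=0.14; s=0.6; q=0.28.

0.28

(p \/ r) = max(0.14, 0.73) = 0.73
((p \/ r) /\ r) = min(0.73, 0.73) = 0.73
(p \/ ((p \/ r) /\ r)) = max(0.14, 0.73) = 0.73
~s: Gödel ¬ of 0.6 = 0 (operand ≠ 0)
(r /\ ~s) = min(0.73, 0) = 0
~r: Gödel ¬ of 0.73 = 0 (operand ≠ 0)
((r /\ ~s) \/ ~r) = max(0, 0) = 0
(q \/ ((r /\ ~s) \/ ~r)) = max(0.28, 0) = 0.28
((p \/ ((p \/ r) /\ r)) -> (q \/ ((r /\ ~s) \/ ~r))): 0.73 > 0.28, so result = 0.28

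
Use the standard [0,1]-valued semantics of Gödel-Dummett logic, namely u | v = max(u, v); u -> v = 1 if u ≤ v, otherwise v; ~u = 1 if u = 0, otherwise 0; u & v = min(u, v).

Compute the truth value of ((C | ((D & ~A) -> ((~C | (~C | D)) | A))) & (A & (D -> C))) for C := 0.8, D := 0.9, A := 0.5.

0.50

~A: Gödel ¬ of 0.5 = 0 (operand ≠ 0)
(D & ~A) = min(0.9, 0) = 0
~C: Gödel ¬ of 0.8 = 0 (operand ≠ 0)
~C: Gödel ¬ of 0.8 = 0 (operand ≠ 0)
(~C | D) = max(0, 0.9) = 0.9
(~C | (~C | D)) = max(0, 0.9) = 0.9
((~C | (~C | D)) | A) = max(0.9, 0.5) = 0.9
((D & ~A) -> ((~C | (~C | D)) | A)): 0 ≤ 0.9, so result = 1
(C | ((D & ~A) -> ((~C | (~C | D)) | A))) = max(0.8, 1) = 1
(D -> C): 0.9 > 0.8, so result = 0.8
(A & (D -> C)) = min(0.5, 0.8) = 0.5
((C | ((D & ~A) -> ((~C | (~C | D)) | A))) & (A & (D -> C))) = min(1, 0.5) = 0.5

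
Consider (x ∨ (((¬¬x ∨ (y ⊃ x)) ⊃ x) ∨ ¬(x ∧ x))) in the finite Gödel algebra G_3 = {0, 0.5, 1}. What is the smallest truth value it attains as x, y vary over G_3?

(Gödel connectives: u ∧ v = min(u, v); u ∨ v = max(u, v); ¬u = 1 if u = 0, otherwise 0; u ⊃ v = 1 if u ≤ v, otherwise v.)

The minimum is attained at x = 0.5, y = 0:
  ¬x: Gödel ¬ of 0.5 = 0 (operand ≠ 0)
  ¬¬x: Gödel ¬ of 0 = 1 (operand is 0)
  (y ⊃ x): 0 ≤ 0.5, so result = 1
  (¬¬x ∨ (y ⊃ x)) = max(1, 1) = 1
  ((¬¬x ∨ (y ⊃ x)) ⊃ x): 1 > 0.5, so result = 0.5
  (x ∧ x) = min(0.5, 0.5) = 0.5
  ¬(x ∧ x): Gödel ¬ of 0.5 = 0 (operand ≠ 0)
  (((¬¬x ∨ (y ⊃ x)) ⊃ x) ∨ ¬(x ∧ x)) = max(0.5, 0) = 0.5
  (x ∨ (((¬¬x ∨ (y ⊃ x)) ⊃ x) ∨ ¬(x ∧ x))) = max(0.5, 0.5) = 0.5
Checking all 9 assignments confirms none give a value below 0.50.

0.50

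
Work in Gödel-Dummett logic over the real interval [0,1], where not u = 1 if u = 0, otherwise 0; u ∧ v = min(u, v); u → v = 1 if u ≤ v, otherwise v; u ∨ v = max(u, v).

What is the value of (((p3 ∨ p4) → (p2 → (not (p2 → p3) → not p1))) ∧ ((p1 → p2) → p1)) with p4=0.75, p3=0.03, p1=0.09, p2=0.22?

0.09

(p3 ∨ p4) = max(0.03, 0.75) = 0.75
(p2 → p3): 0.22 > 0.03, so result = 0.03
not (p2 → p3): Gödel ¬ of 0.03 = 0 (operand ≠ 0)
not p1: Gödel ¬ of 0.09 = 0 (operand ≠ 0)
(not (p2 → p3) → not p1): 0 ≤ 0, so result = 1
(p2 → (not (p2 → p3) → not p1)): 0.22 ≤ 1, so result = 1
((p3 ∨ p4) → (p2 → (not (p2 → p3) → not p1))): 0.75 ≤ 1, so result = 1
(p1 → p2): 0.09 ≤ 0.22, so result = 1
((p1 → p2) → p1): 1 > 0.09, so result = 0.09
(((p3 ∨ p4) → (p2 → (not (p2 → p3) → not p1))) ∧ ((p1 → p2) → p1)) = min(1, 0.09) = 0.09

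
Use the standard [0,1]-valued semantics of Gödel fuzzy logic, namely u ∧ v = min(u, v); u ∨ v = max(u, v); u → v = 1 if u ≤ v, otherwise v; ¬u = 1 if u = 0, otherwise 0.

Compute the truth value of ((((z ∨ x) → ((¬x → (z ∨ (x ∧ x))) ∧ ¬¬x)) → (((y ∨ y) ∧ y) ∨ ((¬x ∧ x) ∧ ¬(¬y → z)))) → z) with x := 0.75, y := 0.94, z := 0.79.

0.79

(z ∨ x) = max(0.79, 0.75) = 0.79
¬x: Gödel ¬ of 0.75 = 0 (operand ≠ 0)
(x ∧ x) = min(0.75, 0.75) = 0.75
(z ∨ (x ∧ x)) = max(0.79, 0.75) = 0.79
(¬x → (z ∨ (x ∧ x))): 0 ≤ 0.79, so result = 1
¬x: Gödel ¬ of 0.75 = 0 (operand ≠ 0)
¬¬x: Gödel ¬ of 0 = 1 (operand is 0)
((¬x → (z ∨ (x ∧ x))) ∧ ¬¬x) = min(1, 1) = 1
((z ∨ x) → ((¬x → (z ∨ (x ∧ x))) ∧ ¬¬x)): 0.79 ≤ 1, so result = 1
(y ∨ y) = max(0.94, 0.94) = 0.94
((y ∨ y) ∧ y) = min(0.94, 0.94) = 0.94
¬x: Gödel ¬ of 0.75 = 0 (operand ≠ 0)
(¬x ∧ x) = min(0, 0.75) = 0
¬y: Gödel ¬ of 0.94 = 0 (operand ≠ 0)
(¬y → z): 0 ≤ 0.79, so result = 1
¬(¬y → z): Gödel ¬ of 1 = 0 (operand ≠ 0)
((¬x ∧ x) ∧ ¬(¬y → z)) = min(0, 0) = 0
(((y ∨ y) ∧ y) ∨ ((¬x ∧ x) ∧ ¬(¬y → z))) = max(0.94, 0) = 0.94
(((z ∨ x) → ((¬x → (z ∨ (x ∧ x))) ∧ ¬¬x)) → (((y ∨ y) ∧ y) ∨ ((¬x ∧ x) ∧ ¬(¬y → z)))): 1 > 0.94, so result = 0.94
((((z ∨ x) → ((¬x → (z ∨ (x ∧ x))) ∧ ¬¬x)) → (((y ∨ y) ∧ y) ∨ ((¬x ∧ x) ∧ ¬(¬y → z)))) → z): 0.94 > 0.79, so result = 0.79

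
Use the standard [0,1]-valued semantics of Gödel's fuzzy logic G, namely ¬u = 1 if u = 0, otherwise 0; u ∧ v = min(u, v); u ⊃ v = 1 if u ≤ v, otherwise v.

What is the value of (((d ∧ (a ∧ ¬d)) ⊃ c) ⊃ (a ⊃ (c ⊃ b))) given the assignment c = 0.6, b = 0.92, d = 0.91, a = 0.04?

¬d: Gödel ¬ of 0.91 = 0 (operand ≠ 0)
(a ∧ ¬d) = min(0.04, 0) = 0
(d ∧ (a ∧ ¬d)) = min(0.91, 0) = 0
((d ∧ (a ∧ ¬d)) ⊃ c): 0 ≤ 0.6, so result = 1
(c ⊃ b): 0.6 ≤ 0.92, so result = 1
(a ⊃ (c ⊃ b)): 0.04 ≤ 1, so result = 1
(((d ∧ (a ∧ ¬d)) ⊃ c) ⊃ (a ⊃ (c ⊃ b))): 1 ≤ 1, so result = 1

1.00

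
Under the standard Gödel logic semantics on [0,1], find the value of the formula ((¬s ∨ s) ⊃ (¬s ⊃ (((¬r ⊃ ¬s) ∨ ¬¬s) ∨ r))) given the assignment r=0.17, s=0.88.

¬s: Gödel ¬ of 0.88 = 0 (operand ≠ 0)
(¬s ∨ s) = max(0, 0.88) = 0.88
¬s: Gödel ¬ of 0.88 = 0 (operand ≠ 0)
¬r: Gödel ¬ of 0.17 = 0 (operand ≠ 0)
¬s: Gödel ¬ of 0.88 = 0 (operand ≠ 0)
(¬r ⊃ ¬s): 0 ≤ 0, so result = 1
¬s: Gödel ¬ of 0.88 = 0 (operand ≠ 0)
¬¬s: Gödel ¬ of 0 = 1 (operand is 0)
((¬r ⊃ ¬s) ∨ ¬¬s) = max(1, 1) = 1
(((¬r ⊃ ¬s) ∨ ¬¬s) ∨ r) = max(1, 0.17) = 1
(¬s ⊃ (((¬r ⊃ ¬s) ∨ ¬¬s) ∨ r)): 0 ≤ 1, so result = 1
((¬s ∨ s) ⊃ (¬s ⊃ (((¬r ⊃ ¬s) ∨ ¬¬s) ∨ r))): 0.88 ≤ 1, so result = 1

1.00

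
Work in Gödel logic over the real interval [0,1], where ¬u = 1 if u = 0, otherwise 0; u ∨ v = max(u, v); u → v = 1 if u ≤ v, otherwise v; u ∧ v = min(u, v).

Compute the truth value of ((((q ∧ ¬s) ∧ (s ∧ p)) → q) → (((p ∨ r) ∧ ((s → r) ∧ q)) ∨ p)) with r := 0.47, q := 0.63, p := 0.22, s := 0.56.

0.47

¬s: Gödel ¬ of 0.56 = 0 (operand ≠ 0)
(q ∧ ¬s) = min(0.63, 0) = 0
(s ∧ p) = min(0.56, 0.22) = 0.22
((q ∧ ¬s) ∧ (s ∧ p)) = min(0, 0.22) = 0
(((q ∧ ¬s) ∧ (s ∧ p)) → q): 0 ≤ 0.63, so result = 1
(p ∨ r) = max(0.22, 0.47) = 0.47
(s → r): 0.56 > 0.47, so result = 0.47
((s → r) ∧ q) = min(0.47, 0.63) = 0.47
((p ∨ r) ∧ ((s → r) ∧ q)) = min(0.47, 0.47) = 0.47
(((p ∨ r) ∧ ((s → r) ∧ q)) ∨ p) = max(0.47, 0.22) = 0.47
((((q ∧ ¬s) ∧ (s ∧ p)) → q) → (((p ∨ r) ∧ ((s → r) ∧ q)) ∨ p)): 1 > 0.47, so result = 0.47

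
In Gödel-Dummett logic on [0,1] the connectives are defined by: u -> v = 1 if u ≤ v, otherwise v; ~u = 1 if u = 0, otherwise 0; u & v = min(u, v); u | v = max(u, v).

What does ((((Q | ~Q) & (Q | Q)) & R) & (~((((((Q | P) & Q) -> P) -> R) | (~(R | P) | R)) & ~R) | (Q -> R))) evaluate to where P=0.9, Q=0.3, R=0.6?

0.30

~Q: Gödel ¬ of 0.3 = 0 (operand ≠ 0)
(Q | ~Q) = max(0.3, 0) = 0.3
(Q | Q) = max(0.3, 0.3) = 0.3
((Q | ~Q) & (Q | Q)) = min(0.3, 0.3) = 0.3
(((Q | ~Q) & (Q | Q)) & R) = min(0.3, 0.6) = 0.3
(Q | P) = max(0.3, 0.9) = 0.9
((Q | P) & Q) = min(0.9, 0.3) = 0.3
(((Q | P) & Q) -> P): 0.3 ≤ 0.9, so result = 1
((((Q | P) & Q) -> P) -> R): 1 > 0.6, so result = 0.6
(R | P) = max(0.6, 0.9) = 0.9
~(R | P): Gödel ¬ of 0.9 = 0 (operand ≠ 0)
(~(R | P) | R) = max(0, 0.6) = 0.6
(((((Q | P) & Q) -> P) -> R) | (~(R | P) | R)) = max(0.6, 0.6) = 0.6
~R: Gödel ¬ of 0.6 = 0 (operand ≠ 0)
((((((Q | P) & Q) -> P) -> R) | (~(R | P) | R)) & ~R) = min(0.6, 0) = 0
~((((((Q | P) & Q) -> P) -> R) | (~(R | P) | R)) & ~R): Gödel ¬ of 0 = 1 (operand is 0)
(Q -> R): 0.3 ≤ 0.6, so result = 1
(~((((((Q | P) & Q) -> P) -> R) | (~(R | P) | R)) & ~R) | (Q -> R)) = max(1, 1) = 1
((((Q | ~Q) & (Q | Q)) & R) & (~((((((Q | P) & Q) -> P) -> R) | (~(R | P) | R)) & ~R) | (Q -> R))) = min(0.3, 1) = 0.3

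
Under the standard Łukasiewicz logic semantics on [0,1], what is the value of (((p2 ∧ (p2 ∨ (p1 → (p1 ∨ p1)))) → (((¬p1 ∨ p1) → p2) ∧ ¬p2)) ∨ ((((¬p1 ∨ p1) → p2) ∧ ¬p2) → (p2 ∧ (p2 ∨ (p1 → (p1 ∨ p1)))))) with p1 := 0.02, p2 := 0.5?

(p1 ∨ p1) = max(0.02, 0.02) = 0.02
(p1 → (p1 ∨ p1)): min(1, 1 − 0.02 + 0.02) = 1
(p2 ∨ (p1 → (p1 ∨ p1))) = max(0.5, 1) = 1
(p2 ∧ (p2 ∨ (p1 → (p1 ∨ p1)))) = min(0.5, 1) = 0.5
¬p1: Łukasiewicz ¬ gives 1 − 0.02 = 0.98
(¬p1 ∨ p1) = max(0.98, 0.02) = 0.98
((¬p1 ∨ p1) → p2): min(1, 1 − 0.98 + 0.5) = 0.52
¬p2: Łukasiewicz ¬ gives 1 − 0.5 = 0.5
(((¬p1 ∨ p1) → p2) ∧ ¬p2) = min(0.52, 0.5) = 0.5
((p2 ∧ (p2 ∨ (p1 → (p1 ∨ p1)))) → (((¬p1 ∨ p1) → p2) ∧ ¬p2)): min(1, 1 − 0.5 + 0.5) = 1
¬p1: Łukasiewicz ¬ gives 1 − 0.02 = 0.98
(¬p1 ∨ p1) = max(0.98, 0.02) = 0.98
((¬p1 ∨ p1) → p2): min(1, 1 − 0.98 + 0.5) = 0.52
¬p2: Łukasiewicz ¬ gives 1 − 0.5 = 0.5
(((¬p1 ∨ p1) → p2) ∧ ¬p2) = min(0.52, 0.5) = 0.5
(p1 ∨ p1) = max(0.02, 0.02) = 0.02
(p1 → (p1 ∨ p1)): min(1, 1 − 0.02 + 0.02) = 1
(p2 ∨ (p1 → (p1 ∨ p1))) = max(0.5, 1) = 1
(p2 ∧ (p2 ∨ (p1 → (p1 ∨ p1)))) = min(0.5, 1) = 0.5
((((¬p1 ∨ p1) → p2) ∧ ¬p2) → (p2 ∧ (p2 ∨ (p1 → (p1 ∨ p1))))): min(1, 1 − 0.5 + 0.5) = 1
(((p2 ∧ (p2 ∨ (p1 → (p1 ∨ p1)))) → (((¬p1 ∨ p1) → p2) ∧ ¬p2)) ∨ ((((¬p1 ∨ p1) → p2) ∧ ¬p2) → (p2 ∧ (p2 ∨ (p1 → (p1 ∨ p1)))))) = max(1, 1) = 1

1.00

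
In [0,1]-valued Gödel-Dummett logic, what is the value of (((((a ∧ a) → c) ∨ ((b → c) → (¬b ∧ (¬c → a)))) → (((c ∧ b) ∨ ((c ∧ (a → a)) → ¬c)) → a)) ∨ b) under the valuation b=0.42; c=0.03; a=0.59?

(a ∧ a) = min(0.59, 0.59) = 0.59
((a ∧ a) → c): 0.59 > 0.03, so result = 0.03
(b → c): 0.42 > 0.03, so result = 0.03
¬b: Gödel ¬ of 0.42 = 0 (operand ≠ 0)
¬c: Gödel ¬ of 0.03 = 0 (operand ≠ 0)
(¬c → a): 0 ≤ 0.59, so result = 1
(¬b ∧ (¬c → a)) = min(0, 1) = 0
((b → c) → (¬b ∧ (¬c → a))): 0.03 > 0, so result = 0
(((a ∧ a) → c) ∨ ((b → c) → (¬b ∧ (¬c → a)))) = max(0.03, 0) = 0.03
(c ∧ b) = min(0.03, 0.42) = 0.03
(a → a): 0.59 ≤ 0.59, so result = 1
(c ∧ (a → a)) = min(0.03, 1) = 0.03
¬c: Gödel ¬ of 0.03 = 0 (operand ≠ 0)
((c ∧ (a → a)) → ¬c): 0.03 > 0, so result = 0
((c ∧ b) ∨ ((c ∧ (a → a)) → ¬c)) = max(0.03, 0) = 0.03
(((c ∧ b) ∨ ((c ∧ (a → a)) → ¬c)) → a): 0.03 ≤ 0.59, so result = 1
((((a ∧ a) → c) ∨ ((b → c) → (¬b ∧ (¬c → a)))) → (((c ∧ b) ∨ ((c ∧ (a → a)) → ¬c)) → a)): 0.03 ≤ 1, so result = 1
(((((a ∧ a) → c) ∨ ((b → c) → (¬b ∧ (¬c → a)))) → (((c ∧ b) ∨ ((c ∧ (a → a)) → ¬c)) → a)) ∨ b) = max(1, 0.42) = 1

1.00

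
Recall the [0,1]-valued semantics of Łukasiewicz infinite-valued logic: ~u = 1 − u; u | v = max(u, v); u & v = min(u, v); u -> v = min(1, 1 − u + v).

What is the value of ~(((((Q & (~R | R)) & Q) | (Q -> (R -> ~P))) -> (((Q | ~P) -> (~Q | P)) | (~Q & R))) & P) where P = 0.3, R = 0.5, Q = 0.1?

~R: Łukasiewicz ¬ gives 1 − 0.5 = 0.5
(~R | R) = max(0.5, 0.5) = 0.5
(Q & (~R | R)) = min(0.1, 0.5) = 0.1
((Q & (~R | R)) & Q) = min(0.1, 0.1) = 0.1
~P: Łukasiewicz ¬ gives 1 − 0.3 = 0.7
(R -> ~P): min(1, 1 − 0.5 + 0.7) = 1
(Q -> (R -> ~P)): min(1, 1 − 0.1 + 1) = 1
(((Q & (~R | R)) & Q) | (Q -> (R -> ~P))) = max(0.1, 1) = 1
~P: Łukasiewicz ¬ gives 1 − 0.3 = 0.7
(Q | ~P) = max(0.1, 0.7) = 0.7
~Q: Łukasiewicz ¬ gives 1 − 0.1 = 0.9
(~Q | P) = max(0.9, 0.3) = 0.9
((Q | ~P) -> (~Q | P)): min(1, 1 − 0.7 + 0.9) = 1
~Q: Łukasiewicz ¬ gives 1 − 0.1 = 0.9
(~Q & R) = min(0.9, 0.5) = 0.5
(((Q | ~P) -> (~Q | P)) | (~Q & R)) = max(1, 0.5) = 1
((((Q & (~R | R)) & Q) | (Q -> (R -> ~P))) -> (((Q | ~P) -> (~Q | P)) | (~Q & R))): min(1, 1 − 1 + 1) = 1
(((((Q & (~R | R)) & Q) | (Q -> (R -> ~P))) -> (((Q | ~P) -> (~Q | P)) | (~Q & R))) & P) = min(1, 0.3) = 0.3
~(((((Q & (~R | R)) & Q) | (Q -> (R -> ~P))) -> (((Q | ~P) -> (~Q | P)) | (~Q & R))) & P): Łukasiewicz ¬ gives 1 − 0.3 = 0.7

0.70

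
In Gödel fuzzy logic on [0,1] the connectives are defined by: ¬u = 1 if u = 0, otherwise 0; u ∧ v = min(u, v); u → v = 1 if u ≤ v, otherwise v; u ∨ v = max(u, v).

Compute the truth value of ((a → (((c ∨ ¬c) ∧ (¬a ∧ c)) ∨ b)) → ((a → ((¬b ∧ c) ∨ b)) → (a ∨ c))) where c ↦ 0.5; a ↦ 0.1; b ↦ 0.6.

0.50

¬c: Gödel ¬ of 0.5 = 0 (operand ≠ 0)
(c ∨ ¬c) = max(0.5, 0) = 0.5
¬a: Gödel ¬ of 0.1 = 0 (operand ≠ 0)
(¬a ∧ c) = min(0, 0.5) = 0
((c ∨ ¬c) ∧ (¬a ∧ c)) = min(0.5, 0) = 0
(((c ∨ ¬c) ∧ (¬a ∧ c)) ∨ b) = max(0, 0.6) = 0.6
(a → (((c ∨ ¬c) ∧ (¬a ∧ c)) ∨ b)): 0.1 ≤ 0.6, so result = 1
¬b: Gödel ¬ of 0.6 = 0 (operand ≠ 0)
(¬b ∧ c) = min(0, 0.5) = 0
((¬b ∧ c) ∨ b) = max(0, 0.6) = 0.6
(a → ((¬b ∧ c) ∨ b)): 0.1 ≤ 0.6, so result = 1
(a ∨ c) = max(0.1, 0.5) = 0.5
((a → ((¬b ∧ c) ∨ b)) → (a ∨ c)): 1 > 0.5, so result = 0.5
((a → (((c ∨ ¬c) ∧ (¬a ∧ c)) ∨ b)) → ((a → ((¬b ∧ c) ∨ b)) → (a ∨ c))): 1 > 0.5, so result = 0.5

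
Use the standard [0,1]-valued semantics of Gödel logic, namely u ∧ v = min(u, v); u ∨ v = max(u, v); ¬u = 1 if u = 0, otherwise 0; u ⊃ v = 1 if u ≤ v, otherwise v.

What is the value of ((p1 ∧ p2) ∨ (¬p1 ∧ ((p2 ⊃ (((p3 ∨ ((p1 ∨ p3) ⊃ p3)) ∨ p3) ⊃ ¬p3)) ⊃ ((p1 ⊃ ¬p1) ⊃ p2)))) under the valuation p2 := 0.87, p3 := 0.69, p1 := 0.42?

(p1 ∧ p2) = min(0.42, 0.87) = 0.42
¬p1: Gödel ¬ of 0.42 = 0 (operand ≠ 0)
(p1 ∨ p3) = max(0.42, 0.69) = 0.69
((p1 ∨ p3) ⊃ p3): 0.69 ≤ 0.69, so result = 1
(p3 ∨ ((p1 ∨ p3) ⊃ p3)) = max(0.69, 1) = 1
((p3 ∨ ((p1 ∨ p3) ⊃ p3)) ∨ p3) = max(1, 0.69) = 1
¬p3: Gödel ¬ of 0.69 = 0 (operand ≠ 0)
(((p3 ∨ ((p1 ∨ p3) ⊃ p3)) ∨ p3) ⊃ ¬p3): 1 > 0, so result = 0
(p2 ⊃ (((p3 ∨ ((p1 ∨ p3) ⊃ p3)) ∨ p3) ⊃ ¬p3)): 0.87 > 0, so result = 0
¬p1: Gödel ¬ of 0.42 = 0 (operand ≠ 0)
(p1 ⊃ ¬p1): 0.42 > 0, so result = 0
((p1 ⊃ ¬p1) ⊃ p2): 0 ≤ 0.87, so result = 1
((p2 ⊃ (((p3 ∨ ((p1 ∨ p3) ⊃ p3)) ∨ p3) ⊃ ¬p3)) ⊃ ((p1 ⊃ ¬p1) ⊃ p2)): 0 ≤ 1, so result = 1
(¬p1 ∧ ((p2 ⊃ (((p3 ∨ ((p1 ∨ p3) ⊃ p3)) ∨ p3) ⊃ ¬p3)) ⊃ ((p1 ⊃ ¬p1) ⊃ p2))) = min(0, 1) = 0
((p1 ∧ p2) ∨ (¬p1 ∧ ((p2 ⊃ (((p3 ∨ ((p1 ∨ p3) ⊃ p3)) ∨ p3) ⊃ ¬p3)) ⊃ ((p1 ⊃ ¬p1) ⊃ p2)))) = max(0.42, 0) = 0.42

0.42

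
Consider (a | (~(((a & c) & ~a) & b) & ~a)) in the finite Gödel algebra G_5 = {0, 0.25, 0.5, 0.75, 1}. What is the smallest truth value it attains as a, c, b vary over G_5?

0.25

The minimum is attained at a = 0.25, c = 0, b = 0:
  (a & c) = min(0.25, 0) = 0
  ~a: Gödel ¬ of 0.25 = 0 (operand ≠ 0)
  ((a & c) & ~a) = min(0, 0) = 0
  (((a & c) & ~a) & b) = min(0, 0) = 0
  ~(((a & c) & ~a) & b): Gödel ¬ of 0 = 1 (operand is 0)
  ~a: Gödel ¬ of 0.25 = 0 (operand ≠ 0)
  (~(((a & c) & ~a) & b) & ~a) = min(1, 0) = 0
  (a | (~(((a & c) & ~a) & b) & ~a)) = max(0.25, 0) = 0.25
Checking all 125 assignments confirms none give a value below 0.25.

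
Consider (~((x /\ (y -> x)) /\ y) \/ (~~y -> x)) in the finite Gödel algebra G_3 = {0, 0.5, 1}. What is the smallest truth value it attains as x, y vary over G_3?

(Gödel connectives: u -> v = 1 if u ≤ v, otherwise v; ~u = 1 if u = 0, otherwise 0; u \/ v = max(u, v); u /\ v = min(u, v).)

0.50

The minimum is attained at x = 0.5, y = 0.5:
  (y -> x): 0.5 ≤ 0.5, so result = 1
  (x /\ (y -> x)) = min(0.5, 1) = 0.5
  ((x /\ (y -> x)) /\ y) = min(0.5, 0.5) = 0.5
  ~((x /\ (y -> x)) /\ y): Gödel ¬ of 0.5 = 0 (operand ≠ 0)
  ~y: Gödel ¬ of 0.5 = 0 (operand ≠ 0)
  ~~y: Gödel ¬ of 0 = 1 (operand is 0)
  (~~y -> x): 1 > 0.5, so result = 0.5
  (~((x /\ (y -> x)) /\ y) \/ (~~y -> x)) = max(0, 0.5) = 0.5
Checking all 9 assignments confirms none give a value below 0.50.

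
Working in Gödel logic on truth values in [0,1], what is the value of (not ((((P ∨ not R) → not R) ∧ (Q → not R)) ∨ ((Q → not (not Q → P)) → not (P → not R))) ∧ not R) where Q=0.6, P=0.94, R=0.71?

not R: Gödel ¬ of 0.71 = 0 (operand ≠ 0)
(P ∨ not R) = max(0.94, 0) = 0.94
not R: Gödel ¬ of 0.71 = 0 (operand ≠ 0)
((P ∨ not R) → not R): 0.94 > 0, so result = 0
not R: Gödel ¬ of 0.71 = 0 (operand ≠ 0)
(Q → not R): 0.6 > 0, so result = 0
(((P ∨ not R) → not R) ∧ (Q → not R)) = min(0, 0) = 0
not Q: Gödel ¬ of 0.6 = 0 (operand ≠ 0)
(not Q → P): 0 ≤ 0.94, so result = 1
not (not Q → P): Gödel ¬ of 1 = 0 (operand ≠ 0)
(Q → not (not Q → P)): 0.6 > 0, so result = 0
not R: Gödel ¬ of 0.71 = 0 (operand ≠ 0)
(P → not R): 0.94 > 0, so result = 0
not (P → not R): Gödel ¬ of 0 = 1 (operand is 0)
((Q → not (not Q → P)) → not (P → not R)): 0 ≤ 1, so result = 1
((((P ∨ not R) → not R) ∧ (Q → not R)) ∨ ((Q → not (not Q → P)) → not (P → not R))) = max(0, 1) = 1
not ((((P ∨ not R) → not R) ∧ (Q → not R)) ∨ ((Q → not (not Q → P)) → not (P → not R))): Gödel ¬ of 1 = 0 (operand ≠ 0)
not R: Gödel ¬ of 0.71 = 0 (operand ≠ 0)
(not ((((P ∨ not R) → not R) ∧ (Q → not R)) ∨ ((Q → not (not Q → P)) → not (P → not R))) ∧ not R) = min(0, 0) = 0

0.00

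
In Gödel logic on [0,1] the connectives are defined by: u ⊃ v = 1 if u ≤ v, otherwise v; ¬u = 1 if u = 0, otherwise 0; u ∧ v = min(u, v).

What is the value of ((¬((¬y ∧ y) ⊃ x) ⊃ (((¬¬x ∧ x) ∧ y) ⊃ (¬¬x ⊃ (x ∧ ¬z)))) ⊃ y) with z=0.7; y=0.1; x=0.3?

0.10

¬y: Gödel ¬ of 0.1 = 0 (operand ≠ 0)
(¬y ∧ y) = min(0, 0.1) = 0
((¬y ∧ y) ⊃ x): 0 ≤ 0.3, so result = 1
¬((¬y ∧ y) ⊃ x): Gödel ¬ of 1 = 0 (operand ≠ 0)
¬x: Gödel ¬ of 0.3 = 0 (operand ≠ 0)
¬¬x: Gödel ¬ of 0 = 1 (operand is 0)
(¬¬x ∧ x) = min(1, 0.3) = 0.3
((¬¬x ∧ x) ∧ y) = min(0.3, 0.1) = 0.1
¬x: Gödel ¬ of 0.3 = 0 (operand ≠ 0)
¬¬x: Gödel ¬ of 0 = 1 (operand is 0)
¬z: Gödel ¬ of 0.7 = 0 (operand ≠ 0)
(x ∧ ¬z) = min(0.3, 0) = 0
(¬¬x ⊃ (x ∧ ¬z)): 1 > 0, so result = 0
(((¬¬x ∧ x) ∧ y) ⊃ (¬¬x ⊃ (x ∧ ¬z))): 0.1 > 0, so result = 0
(¬((¬y ∧ y) ⊃ x) ⊃ (((¬¬x ∧ x) ∧ y) ⊃ (¬¬x ⊃ (x ∧ ¬z)))): 0 ≤ 0, so result = 1
((¬((¬y ∧ y) ⊃ x) ⊃ (((¬¬x ∧ x) ∧ y) ⊃ (¬¬x ⊃ (x ∧ ¬z)))) ⊃ y): 1 > 0.1, so result = 0.1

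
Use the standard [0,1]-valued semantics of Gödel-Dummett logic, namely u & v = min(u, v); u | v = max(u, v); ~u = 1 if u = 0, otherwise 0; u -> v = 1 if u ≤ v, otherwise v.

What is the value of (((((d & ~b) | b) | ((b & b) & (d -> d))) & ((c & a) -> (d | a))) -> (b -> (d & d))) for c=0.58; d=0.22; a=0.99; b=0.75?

0.22

~b: Gödel ¬ of 0.75 = 0 (operand ≠ 0)
(d & ~b) = min(0.22, 0) = 0
((d & ~b) | b) = max(0, 0.75) = 0.75
(b & b) = min(0.75, 0.75) = 0.75
(d -> d): 0.22 ≤ 0.22, so result = 1
((b & b) & (d -> d)) = min(0.75, 1) = 0.75
(((d & ~b) | b) | ((b & b) & (d -> d))) = max(0.75, 0.75) = 0.75
(c & a) = min(0.58, 0.99) = 0.58
(d | a) = max(0.22, 0.99) = 0.99
((c & a) -> (d | a)): 0.58 ≤ 0.99, so result = 1
((((d & ~b) | b) | ((b & b) & (d -> d))) & ((c & a) -> (d | a))) = min(0.75, 1) = 0.75
(d & d) = min(0.22, 0.22) = 0.22
(b -> (d & d)): 0.75 > 0.22, so result = 0.22
(((((d & ~b) | b) | ((b & b) & (d -> d))) & ((c & a) -> (d | a))) -> (b -> (d & d))): 0.75 > 0.22, so result = 0.22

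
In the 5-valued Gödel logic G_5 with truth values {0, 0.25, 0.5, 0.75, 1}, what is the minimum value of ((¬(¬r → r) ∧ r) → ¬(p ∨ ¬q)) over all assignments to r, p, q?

Every assignment gives 1. For instance at r = 0, p = 0, q = 0:
  ¬r: Gödel ¬ of 0 = 1 (operand is 0)
  (¬r → r): 1 > 0, so result = 0
  ¬(¬r → r): Gödel ¬ of 0 = 1 (operand is 0)
  (¬(¬r → r) ∧ r) = min(1, 0) = 0
  ¬q: Gödel ¬ of 0 = 1 (operand is 0)
  (p ∨ ¬q) = max(0, 1) = 1
  ¬(p ∨ ¬q): Gödel ¬ of 1 = 0 (operand ≠ 0)
  ((¬(¬r → r) ∧ r) → ¬(p ∨ ¬q)): 0 ≤ 0, so result = 1
All 125 assignments give value 1 — the formula is a G_5-tautology.

1.00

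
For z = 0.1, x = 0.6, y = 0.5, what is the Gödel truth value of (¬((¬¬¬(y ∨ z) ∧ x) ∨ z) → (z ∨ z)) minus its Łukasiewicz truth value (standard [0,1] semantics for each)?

Gödel evaluation:
  (y ∨ z) = max(0.5, 0.1) = 0.5
  ¬(y ∨ z): Gödel ¬ of 0.5 = 0 (operand ≠ 0)
  ¬¬(y ∨ z): Gödel ¬ of 0 = 1 (operand is 0)
  ¬¬¬(y ∨ z): Gödel ¬ of 1 = 0 (operand ≠ 0)
  (¬¬¬(y ∨ z) ∧ x) = min(0, 0.6) = 0
  ((¬¬¬(y ∨ z) ∧ x) ∨ z) = max(0, 0.1) = 0.1
  ¬((¬¬¬(y ∨ z) ∧ x) ∨ z): Gödel ¬ of 0.1 = 0 (operand ≠ 0)
  (z ∨ z) = max(0.1, 0.1) = 0.1
  (¬((¬¬¬(y ∨ z) ∧ x) ∨ z) → (z ∨ z)): 0 ≤ 0.1, so result = 1
  Gödel value = 1
Łukasiewicz evaluation:
  (y ∨ z) = max(0.5, 0.1) = 0.5
  ¬(y ∨ z): Łukasiewicz ¬ gives 1 − 0.5 = 0.5
  ¬¬(y ∨ z): Łukasiewicz ¬ gives 1 − 0.5 = 0.5
  ¬¬¬(y ∨ z): Łukasiewicz ¬ gives 1 − 0.5 = 0.5
  (¬¬¬(y ∨ z) ∧ x) = min(0.5, 0.6) = 0.5
  ((¬¬¬(y ∨ z) ∧ x) ∨ z) = max(0.5, 0.1) = 0.5
  ¬((¬¬¬(y ∨ z) ∧ x) ∨ z): Łukasiewicz ¬ gives 1 − 0.5 = 0.5
  (z ∨ z) = max(0.1, 0.1) = 0.1
  (¬((¬¬¬(y ∨ z) ∧ x) ∨ z) → (z ∨ z)): min(1, 1 − 0.5 + 0.1) = 0.6
  Łukasiewicz value = 0.6
Difference: 1 − 0.6 = 0.40

0.40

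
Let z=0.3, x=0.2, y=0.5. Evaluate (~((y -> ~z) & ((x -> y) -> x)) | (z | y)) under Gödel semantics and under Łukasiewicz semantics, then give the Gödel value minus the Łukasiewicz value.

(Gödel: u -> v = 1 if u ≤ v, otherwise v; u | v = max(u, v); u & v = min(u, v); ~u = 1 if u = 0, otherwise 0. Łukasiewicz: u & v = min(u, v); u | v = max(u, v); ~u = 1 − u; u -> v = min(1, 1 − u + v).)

0.20

Gödel evaluation:
  ~z: Gödel ¬ of 0.3 = 0 (operand ≠ 0)
  (y -> ~z): 0.5 > 0, so result = 0
  (x -> y): 0.2 ≤ 0.5, so result = 1
  ((x -> y) -> x): 1 > 0.2, so result = 0.2
  ((y -> ~z) & ((x -> y) -> x)) = min(0, 0.2) = 0
  ~((y -> ~z) & ((x -> y) -> x)): Gödel ¬ of 0 = 1 (operand is 0)
  (z | y) = max(0.3, 0.5) = 0.5
  (~((y -> ~z) & ((x -> y) -> x)) | (z | y)) = max(1, 0.5) = 1
  Gödel value = 1
Łukasiewicz evaluation:
  ~z: Łukasiewicz ¬ gives 1 − 0.3 = 0.7
  (y -> ~z): min(1, 1 − 0.5 + 0.7) = 1
  (x -> y): min(1, 1 − 0.2 + 0.5) = 1
  ((x -> y) -> x): min(1, 1 − 1 + 0.2) = 0.2
  ((y -> ~z) & ((x -> y) -> x)) = min(1, 0.2) = 0.2
  ~((y -> ~z) & ((x -> y) -> x)): Łukasiewicz ¬ gives 1 − 0.2 = 0.8
  (z | y) = max(0.3, 0.5) = 0.5
  (~((y -> ~z) & ((x -> y) -> x)) | (z | y)) = max(0.8, 0.5) = 0.8
  Łukasiewicz value = 0.8
Difference: 1 − 0.8 = 0.20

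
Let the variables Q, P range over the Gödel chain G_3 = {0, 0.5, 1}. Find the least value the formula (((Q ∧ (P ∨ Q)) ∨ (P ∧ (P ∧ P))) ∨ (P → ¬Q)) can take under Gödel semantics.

The minimum is attained at Q = 0.5, P = 0.5:
  (P ∨ Q) = max(0.5, 0.5) = 0.5
  (Q ∧ (P ∨ Q)) = min(0.5, 0.5) = 0.5
  (P ∧ P) = min(0.5, 0.5) = 0.5
  (P ∧ (P ∧ P)) = min(0.5, 0.5) = 0.5
  ((Q ∧ (P ∨ Q)) ∨ (P ∧ (P ∧ P))) = max(0.5, 0.5) = 0.5
  ¬Q: Gödel ¬ of 0.5 = 0 (operand ≠ 0)
  (P → ¬Q): 0.5 > 0, so result = 0
  (((Q ∧ (P ∨ Q)) ∨ (P ∧ (P ∧ P))) ∨ (P → ¬Q)) = max(0.5, 0) = 0.5
Checking all 9 assignments confirms none give a value below 0.50.

0.50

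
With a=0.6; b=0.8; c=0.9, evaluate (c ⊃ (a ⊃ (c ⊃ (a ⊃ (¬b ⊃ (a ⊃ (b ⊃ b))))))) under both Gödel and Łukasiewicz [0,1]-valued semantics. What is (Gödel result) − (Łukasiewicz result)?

Gödel evaluation:
  ¬b: Gödel ¬ of 0.8 = 0 (operand ≠ 0)
  (b ⊃ b): 0.8 ≤ 0.8, so result = 1
  (a ⊃ (b ⊃ b)): 0.6 ≤ 1, so result = 1
  (¬b ⊃ (a ⊃ (b ⊃ b))): 0 ≤ 1, so result = 1
  (a ⊃ (¬b ⊃ (a ⊃ (b ⊃ b)))): 0.6 ≤ 1, so result = 1
  (c ⊃ (a ⊃ (¬b ⊃ (a ⊃ (b ⊃ b))))): 0.9 ≤ 1, so result = 1
  (a ⊃ (c ⊃ (a ⊃ (¬b ⊃ (a ⊃ (b ⊃ b)))))): 0.6 ≤ 1, so result = 1
  (c ⊃ (a ⊃ (c ⊃ (a ⊃ (¬b ⊃ (a ⊃ (b ⊃ b))))))): 0.9 ≤ 1, so result = 1
  Gödel value = 1
Łukasiewicz evaluation:
  ¬b: Łukasiewicz ¬ gives 1 − 0.8 = 0.2
  (b ⊃ b): min(1, 1 − 0.8 + 0.8) = 1
  (a ⊃ (b ⊃ b)): min(1, 1 − 0.6 + 1) = 1
  (¬b ⊃ (a ⊃ (b ⊃ b))): min(1, 1 − 0.2 + 1) = 1
  (a ⊃ (¬b ⊃ (a ⊃ (b ⊃ b)))): min(1, 1 − 0.6 + 1) = 1
  (c ⊃ (a ⊃ (¬b ⊃ (a ⊃ (b ⊃ b))))): min(1, 1 − 0.9 + 1) = 1
  (a ⊃ (c ⊃ (a ⊃ (¬b ⊃ (a ⊃ (b ⊃ b)))))): min(1, 1 − 0.6 + 1) = 1
  (c ⊃ (a ⊃ (c ⊃ (a ⊃ (¬b ⊃ (a ⊃ (b ⊃ b))))))): min(1, 1 − 0.9 + 1) = 1
  Łukasiewicz value = 1
Difference: 1 − 1 = 0.00

0.00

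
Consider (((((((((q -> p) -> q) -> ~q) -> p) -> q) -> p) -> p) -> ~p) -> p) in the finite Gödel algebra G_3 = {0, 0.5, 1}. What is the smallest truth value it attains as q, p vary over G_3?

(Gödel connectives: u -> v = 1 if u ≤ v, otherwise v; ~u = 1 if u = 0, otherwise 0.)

The minimum is attained at q = 0, p = 0:
  (q -> p): 0 ≤ 0, so result = 1
  ((q -> p) -> q): 1 > 0, so result = 0
  ~q: Gödel ¬ of 0 = 1 (operand is 0)
  (((q -> p) -> q) -> ~q): 0 ≤ 1, so result = 1
  ((((q -> p) -> q) -> ~q) -> p): 1 > 0, so result = 0
  (((((q -> p) -> q) -> ~q) -> p) -> q): 0 ≤ 0, so result = 1
  ((((((q -> p) -> q) -> ~q) -> p) -> q) -> p): 1 > 0, so result = 0
  (((((((q -> p) -> q) -> ~q) -> p) -> q) -> p) -> p): 0 ≤ 0, so result = 1
  ~p: Gödel ¬ of 0 = 1 (operand is 0)
  ((((((((q -> p) -> q) -> ~q) -> p) -> q) -> p) -> p) -> ~p): 1 ≤ 1, so result = 1
  (((((((((q -> p) -> q) -> ~q) -> p) -> q) -> p) -> p) -> ~p) -> p): 1 > 0, so result = 0
Checking all 9 assignments confirms none give a value below 0.00.

0.00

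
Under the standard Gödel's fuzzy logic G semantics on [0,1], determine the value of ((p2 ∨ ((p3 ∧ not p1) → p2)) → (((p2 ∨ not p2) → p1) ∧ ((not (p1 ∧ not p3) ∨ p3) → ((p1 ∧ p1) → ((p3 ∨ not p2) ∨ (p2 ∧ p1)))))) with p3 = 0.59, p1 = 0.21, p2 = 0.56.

not p1: Gödel ¬ of 0.21 = 0 (operand ≠ 0)
(p3 ∧ not p1) = min(0.59, 0) = 0
((p3 ∧ not p1) → p2): 0 ≤ 0.56, so result = 1
(p2 ∨ ((p3 ∧ not p1) → p2)) = max(0.56, 1) = 1
not p2: Gödel ¬ of 0.56 = 0 (operand ≠ 0)
(p2 ∨ not p2) = max(0.56, 0) = 0.56
((p2 ∨ not p2) → p1): 0.56 > 0.21, so result = 0.21
not p3: Gödel ¬ of 0.59 = 0 (operand ≠ 0)
(p1 ∧ not p3) = min(0.21, 0) = 0
not (p1 ∧ not p3): Gödel ¬ of 0 = 1 (operand is 0)
(not (p1 ∧ not p3) ∨ p3) = max(1, 0.59) = 1
(p1 ∧ p1) = min(0.21, 0.21) = 0.21
not p2: Gödel ¬ of 0.56 = 0 (operand ≠ 0)
(p3 ∨ not p2) = max(0.59, 0) = 0.59
(p2 ∧ p1) = min(0.56, 0.21) = 0.21
((p3 ∨ not p2) ∨ (p2 ∧ p1)) = max(0.59, 0.21) = 0.59
((p1 ∧ p1) → ((p3 ∨ not p2) ∨ (p2 ∧ p1))): 0.21 ≤ 0.59, so result = 1
((not (p1 ∧ not p3) ∨ p3) → ((p1 ∧ p1) → ((p3 ∨ not p2) ∨ (p2 ∧ p1)))): 1 ≤ 1, so result = 1
(((p2 ∨ not p2) → p1) ∧ ((not (p1 ∧ not p3) ∨ p3) → ((p1 ∧ p1) → ((p3 ∨ not p2) ∨ (p2 ∧ p1))))) = min(0.21, 1) = 0.21
((p2 ∨ ((p3 ∧ not p1) → p2)) → (((p2 ∨ not p2) → p1) ∧ ((not (p1 ∧ not p3) ∨ p3) → ((p1 ∧ p1) → ((p3 ∨ not p2) ∨ (p2 ∧ p1)))))): 1 > 0.21, so result = 0.21

0.21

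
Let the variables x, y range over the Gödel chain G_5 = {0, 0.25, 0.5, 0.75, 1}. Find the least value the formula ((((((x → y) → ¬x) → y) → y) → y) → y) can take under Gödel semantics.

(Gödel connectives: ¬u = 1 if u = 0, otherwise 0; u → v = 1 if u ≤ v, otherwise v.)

The minimum is attained at x = 0.25, y = 0.25:
  (x → y): 0.25 ≤ 0.25, so result = 1
  ¬x: Gödel ¬ of 0.25 = 0 (operand ≠ 0)
  ((x → y) → ¬x): 1 > 0, so result = 0
  (((x → y) → ¬x) → y): 0 ≤ 0.25, so result = 1
  ((((x → y) → ¬x) → y) → y): 1 > 0.25, so result = 0.25
  (((((x → y) → ¬x) → y) → y) → y): 0.25 ≤ 0.25, so result = 1
  ((((((x → y) → ¬x) → y) → y) → y) → y): 1 > 0.25, so result = 0.25
Checking all 25 assignments confirms none give a value below 0.25.

0.25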